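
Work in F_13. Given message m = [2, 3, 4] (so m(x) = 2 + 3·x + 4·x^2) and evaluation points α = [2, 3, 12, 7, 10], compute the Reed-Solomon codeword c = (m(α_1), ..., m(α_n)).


c = [11, 8, 3, 11, 3]

Message polynomial: m(x) = 2 + 3·x + 4·x^2 (mod 13).
For each evaluation point α_i, compute m(α_i) mod 13:
  α_1 = 2: Horner steps 4 → 11 → 11, so m(2) = 11.
  α_2 = 3: Horner steps 4 → 2 → 8, so m(3) = 8.
  α_3 = 12: Horner steps 4 → 12 → 3, so m(12) = 3.
  α_4 = 7: Horner steps 4 → 5 → 11, so m(7) = 11.
  α_5 = 10: Horner steps 4 → 4 → 3, so m(10) = 3.
Codeword c = [11, 8, 3, 11, 3] ∈ F_13^5.


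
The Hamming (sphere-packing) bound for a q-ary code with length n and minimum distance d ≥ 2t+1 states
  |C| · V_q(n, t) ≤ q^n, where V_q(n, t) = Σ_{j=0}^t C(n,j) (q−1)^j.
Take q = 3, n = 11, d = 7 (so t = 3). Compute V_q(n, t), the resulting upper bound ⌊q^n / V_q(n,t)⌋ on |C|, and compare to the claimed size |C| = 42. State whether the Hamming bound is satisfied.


V_q(n, t) = 1563, q^n = 177147, Hamming bound = 113, |C| = 42 ≤ bound (satisfied).

Step 1: Compute V_q(n, t) = Σ_{j=0}^3 C(n, j) (q−1)^j.
  j = 0: C(11,0)·(2)^0 = 1·1 = 1.
  j = 1: C(11,1)·(2)^1 = 11·2 = 22.
  j = 2: C(11,2)·(2)^2 = 55·4 = 220.
  j = 3: C(11,3)·(2)^3 = 165·8 = 1320.
  V_q(n, t) = 1 + 22 + 220 + 1320 = 1563.
Step 2: q^n = 3^11 = 177147.
Step 3: Hamming bound ⌊q^n / V_q(n,t)⌋ = ⌊177147/1563⌋ = 113.
Step 4: Compare |C| = 42 to 113: satisfied.
The claimed |C| lies below the Hamming bound.


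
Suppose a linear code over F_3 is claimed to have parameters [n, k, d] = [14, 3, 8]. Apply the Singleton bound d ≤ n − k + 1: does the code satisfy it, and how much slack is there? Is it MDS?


Singleton RHS = n − k + 1 = 12, slack = 4, bound satisfied, not MDS.

Singleton bound: d ≤ n − k + 1.
Here n = 14, k = 3, so n − k + 1 = 12.
Given d = 8, check d ≤ 12: YES.
Slack = (n − k + 1) − d = 4.
The code is NOT MDS (slack = 4 > 0).
Description: the claimed parameters are [14, 3, 8]_3; such a code would be non-MDS.


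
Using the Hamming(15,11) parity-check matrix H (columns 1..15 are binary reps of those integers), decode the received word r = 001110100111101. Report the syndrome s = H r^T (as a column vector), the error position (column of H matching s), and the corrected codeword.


s = (1, 0, 1, 0)^T, error position = 10, corrected codeword c = 001110100011101

Compute s = H r^T mod 2 one row at a time:
  s_1 = 0 + 0 + 1 + 1 + 1 + 1 + 0 + 1 = 5 ≡ 1 (mod 2).
  s_2 = 1 + 1 + 0 + 1 + 1 + 1 + 0 + 1 = 6 ≡ 0 (mod 2).
  s_3 = 0 + 1 + 0 + 1 + 1 + 1 + 0 + 1 = 5 ≡ 1 (mod 2).
  s_4 = 0 + 1 + 1 + 1 + 0 + 1 + 1 + 1 = 6 ≡ 0 (mod 2).
s = (1, 0, 1, 0)^T — this equals column 10 of H (binary 1010), so error is at position 10.
Correct: flip bit 10 of r = 001110100111101 to get c = 001110100011101.


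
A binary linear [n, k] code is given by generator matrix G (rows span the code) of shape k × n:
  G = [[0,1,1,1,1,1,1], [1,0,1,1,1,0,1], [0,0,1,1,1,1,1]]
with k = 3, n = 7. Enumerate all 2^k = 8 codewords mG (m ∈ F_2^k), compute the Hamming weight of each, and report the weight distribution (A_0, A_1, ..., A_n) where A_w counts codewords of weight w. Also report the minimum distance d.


Weight distribution: A_0 = 1, A_1 = 1, A_2 = 1, A_3 = 1, A_5 = 2, A_6 = 2. Minimum distance d = 1.

Enumerate all 2^3 = 8 messages m ∈ F_2^3.
For each, compute codeword c = mG in F_2^7, then tally its weight.
  m = 000 → c = 0000000, weight = 0.
  m = 100 → c = 0111111, weight = 6.
  m = 010 → c = 1011101, weight = 5.
  m = 110 → c = 1100010, weight = 3.
  m = 001 → c = 0011111, weight = 5.
  m = 101 → c = 0100000, weight = 1.
  m = 011 → c = 1000010, weight = 2.
  m = 111 → c = 1111101, weight = 6.
Tally weights:
  weight 0: 1 codewords.
  weight 1: 1 codewords.
  weight 2: 1 codewords.
  weight 3: 1 codewords.
  weight 5: 2 codewords.
  weight 6: 2 codewords.
Minimum distance d = smallest w > 0 with A_w > 0 = 1.
Sanity: Σ A_w = 8 = 2^3 = 8 ✓.


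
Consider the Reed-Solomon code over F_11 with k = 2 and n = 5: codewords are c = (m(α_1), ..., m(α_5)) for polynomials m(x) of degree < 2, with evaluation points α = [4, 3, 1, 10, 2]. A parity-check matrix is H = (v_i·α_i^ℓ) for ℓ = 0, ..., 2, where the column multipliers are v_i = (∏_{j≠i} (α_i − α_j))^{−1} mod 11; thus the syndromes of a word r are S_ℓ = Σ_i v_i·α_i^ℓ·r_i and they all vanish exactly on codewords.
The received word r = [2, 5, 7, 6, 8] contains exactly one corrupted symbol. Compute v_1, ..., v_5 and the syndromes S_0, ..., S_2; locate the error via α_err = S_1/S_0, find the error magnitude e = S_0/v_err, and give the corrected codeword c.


S = (4, 4, 4), error at position 3, error magnitude e = 7, c = [2, 5, 0, 6, 8].

Step 1: column multipliers v_i = (∏_{j≠i}(α_i − α_j))^{−1} mod 11.
  i = 1 (α = 4): (4−3)(4−1)(4−10)(4−2) = 1·3·(−6)·2 = −36 ≡ 8, so v_1 = 8^{−1} = 7 (mod 11).
  i = 2 (α = 3): (3−4)(3−1)(3−10)(3−2) = (−1)·2·(−7)·1 = 14 ≡ 3, so v_2 = 3^{−1} = 4 (mod 11).
  i = 3 (α = 1): (1−4)(1−3)(1−10)(1−2) = (−3)·(−2)·(−9)·(−1) = 54 ≡ 10, so v_3 = 10^{−1} = 10 (mod 11).
  i = 4 (α = 10): (10−4)(10−3)(10−1)(10−2) = 6·7·9·8 = 3024 ≡ 10, so v_4 = 10^{−1} = 10 (mod 11).
  i = 5 (α = 2): (2−4)(2−3)(2−1)(2−10) = (−2)·(−1)·1·(−8) = −16 ≡ 6, so v_5 = 6^{−1} = 2 (mod 11).
  v = [7, 4, 10, 10, 2].
Step 2: syndromes of r = [2, 5, 7, 6, 8] (all sums mod 11).
  S_0 = Σ v_i r_i = 7·2 + 4·5 + 10·7 + 10·6 + 2·8 = 180 ≡ 4.
  S_1 = Σ v_i α_i r_i = 7·4·2 + 4·3·5 + 10·1·7 + 10·10·6 + 2·2·8 = 818 ≡ 4.
  α_i^2 mod 11 = [5, 9, 1, 1, 4].
  S_2 = Σ v_i α_i^2 r_i = 7·5·2 + 4·9·5 + 10·1·7 + 10·1·6 + 2·4·8 = 444 ≡ 4.
  S = (4, 4, 4) ≠ 0, so r is not a codeword (an error is present).
Step 3: locate the error. For a single error e at position i, S_ℓ = v_i·e·α_i^ℓ, so α_err = S_1/S_0.
  S_0^{−1} = 4^{−1} = 3 (mod 11), so α_err = 4·3 = 12 ≡ 1 = α_3. Error position i = 3.
  Consistency check: S_2/S_1 = 4·3 = 12 ≡ 1 = α_err ✓ (single-error assumption holds).
Step 4: error magnitude e = S_0/v_3 = S_0·∏_{j≠3}(α_3 − α_j) = 4·10 = 40 ≡ 7 (mod 11).
Step 5: correct position 3: c_3 = r_3 − e = 7 − 7 ≡ 0 (mod 11). Hence c = [2, 5, 0, 6, 8].
  Check: interpolating c through the α_i gives m(x) = 3 + 8·x (degree < 2) with m(α_i) = c_i for every i, so c is indeed a codeword.


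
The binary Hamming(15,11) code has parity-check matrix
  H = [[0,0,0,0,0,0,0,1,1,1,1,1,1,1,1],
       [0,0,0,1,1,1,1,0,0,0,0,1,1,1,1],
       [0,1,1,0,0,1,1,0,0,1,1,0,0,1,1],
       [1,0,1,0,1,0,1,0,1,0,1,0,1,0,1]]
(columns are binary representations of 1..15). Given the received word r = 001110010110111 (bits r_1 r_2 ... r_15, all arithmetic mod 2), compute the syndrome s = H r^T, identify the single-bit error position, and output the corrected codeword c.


s = (0, 1, 1, 1)^T, error position = 7, corrected codeword c = 001110110110111

Compute s = H r^T mod 2 one row at a time:
  s_1 = 1 + 0 + 1 + 1 + 0 + 1 + 1 + 1 = 6 ≡ 0 (mod 2).
  s_2 = 1 + 1 + 0 + 0 + 0 + 1 + 1 + 1 = 5 ≡ 1 (mod 2).
  s_3 = 0 + 1 + 0 + 0 + 1 + 1 + 1 + 1 = 5 ≡ 1 (mod 2).
  s_4 = 0 + 1 + 1 + 0 + 0 + 1 + 1 + 1 = 5 ≡ 1 (mod 2).
s = (0, 1, 1, 1)^T — this equals column 7 of H (binary 0111), so error is at position 7.
Correct: flip bit 7 of r = 001110010110111 to get c = 001110110110111.


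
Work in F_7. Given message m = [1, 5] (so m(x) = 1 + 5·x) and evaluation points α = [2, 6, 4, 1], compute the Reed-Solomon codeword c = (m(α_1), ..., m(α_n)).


c = [4, 3, 0, 6]

Message polynomial: m(x) = 1 + 5·x (mod 7).
For each evaluation point α_i, compute m(α_i) mod 7:
  α_1 = 2: Horner steps 5 → 4, so m(2) = 4.
  α_2 = 6: Horner steps 5 → 3, so m(6) = 3.
  α_3 = 4: Horner steps 5 → 0, so m(4) = 0.
  α_4 = 1: Horner steps 5 → 6, so m(1) = 6.
Codeword c = [4, 3, 0, 6] ∈ F_7^4.


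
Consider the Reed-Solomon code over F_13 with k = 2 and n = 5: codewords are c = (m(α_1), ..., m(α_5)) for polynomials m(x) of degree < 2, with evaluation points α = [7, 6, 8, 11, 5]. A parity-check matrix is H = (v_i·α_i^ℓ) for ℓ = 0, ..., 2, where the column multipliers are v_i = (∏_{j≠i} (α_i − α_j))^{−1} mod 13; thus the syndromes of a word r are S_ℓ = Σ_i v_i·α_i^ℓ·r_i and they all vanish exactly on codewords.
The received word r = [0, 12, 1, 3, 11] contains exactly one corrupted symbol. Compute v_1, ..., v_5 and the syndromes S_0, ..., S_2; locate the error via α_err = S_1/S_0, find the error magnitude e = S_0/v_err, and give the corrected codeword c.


S = (10, 6, 1), error at position 4, error magnitude e = 12, c = [0, 12, 1, 4, 11].

Step 1: column multipliers v_i = (∏_{j≠i}(α_i − α_j))^{−1} mod 13.
  i = 1 (α = 7): (7−6)(7−8)(7−11)(7−5) = 1·(−1)·(−4)·2 = 8 ≡ 8, so v_1 = 8^{−1} = 5 (mod 13).
  i = 2 (α = 6): (6−7)(6−8)(6−11)(6−5) = (−1)·(−2)·(−5)·1 = −10 ≡ 3, so v_2 = 3^{−1} = 9 (mod 13).
  i = 3 (α = 8): (8−7)(8−6)(8−11)(8−5) = 1·2·(−3)·3 = −18 ≡ 8, so v_3 = 8^{−1} = 5 (mod 13).
  i = 4 (α = 11): (11−7)(11−6)(11−8)(11−5) = 4·5·3·6 = 360 ≡ 9, so v_4 = 9^{−1} = 3 (mod 13).
  i = 5 (α = 5): (5−7)(5−6)(5−8)(5−11) = (−2)·(−1)·(−3)·(−6) = 36 ≡ 10, so v_5 = 10^{−1} = 4 (mod 13).
  v = [5, 9, 5, 3, 4].
Step 2: syndromes of r = [0, 12, 1, 3, 11] (all sums mod 13).
  S_0 = Σ v_i r_i = 5·0 + 9·12 + 5·1 + 3·3 + 4·11 = 166 ≡ 10.
  S_1 = Σ v_i α_i r_i = 5·7·0 + 9·6·12 + 5·8·1 + 3·11·3 + 4·5·11 = 1007 ≡ 6.
  α_i^2 mod 13 = [10, 10, 12, 4, 12].
  S_2 = Σ v_i α_i^2 r_i = 5·10·0 + 9·10·12 + 5·12·1 + 3·4·3 + 4·12·11 = 1704 ≡ 1.
  S = (10, 6, 1) ≠ 0, so r is not a codeword (an error is present).
Step 3: locate the error. For a single error e at position i, S_ℓ = v_i·e·α_i^ℓ, so α_err = S_1/S_0.
  S_0^{−1} = 10^{−1} = 4 (mod 13), so α_err = 6·4 = 24 ≡ 11 = α_4. Error position i = 4.
  Consistency check: S_2/S_1 = 1·11 = 11 ≡ 11 = α_err ✓ (single-error assumption holds).
Step 4: error magnitude e = S_0/v_4 = S_0·∏_{j≠4}(α_4 − α_j) = 10·9 = 90 ≡ 12 (mod 13).
Step 5: correct position 4: c_4 = r_4 − e = 3 − 12 ≡ 4 (mod 13). Hence c = [0, 12, 1, 4, 11].
  Check: interpolating c through the α_i gives m(x) = 6 + 1·x (degree < 2) with m(α_i) = c_i for every i, so c is indeed a codeword.


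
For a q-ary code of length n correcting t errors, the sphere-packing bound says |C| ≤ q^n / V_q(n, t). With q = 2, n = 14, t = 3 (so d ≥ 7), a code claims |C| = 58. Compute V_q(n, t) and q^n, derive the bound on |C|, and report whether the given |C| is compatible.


V_q(n, t) = 470, q^n = 16384, Hamming bound = 34, |C| = 58 > bound (violated).

Step 1: Compute V_q(n, t) = Σ_{j=0}^3 C(n, j) (q−1)^j.
  j = 0: C(14,0)·(1)^0 = 1·1 = 1.
  j = 1: C(14,1)·(1)^1 = 14·1 = 14.
  j = 2: C(14,2)·(1)^2 = 91·1 = 91.
  j = 3: C(14,3)·(1)^3 = 364·1 = 364.
  V_q(n, t) = 1 + 14 + 91 + 364 = 470.
Step 2: q^n = 2^14 = 16384.
Step 3: Hamming bound ⌊q^n / V_q(n,t)⌋ = ⌊16384/470⌋ = 34.
Step 4: Compare |C| = 58 to 34: violated.
The claimed |C| lies above the Hamming bound, so no 2-ary code of length 14 with d ≥ 7 can have 58 codewords.


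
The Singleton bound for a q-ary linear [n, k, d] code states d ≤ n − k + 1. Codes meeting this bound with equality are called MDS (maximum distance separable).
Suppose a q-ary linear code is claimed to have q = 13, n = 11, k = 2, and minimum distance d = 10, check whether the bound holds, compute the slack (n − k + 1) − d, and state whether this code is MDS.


Singleton RHS = n − k + 1 = 10, slack = 0, bound satisfied, MDS.

Singleton bound: d ≤ n − k + 1.
Here n = 11, k = 2, so n − k + 1 = 10.
Given d = 10, check d ≤ 10: YES.
Slack = (n − k + 1) − d = 0.
The code is MDS (slack = 0).
Description: the claimed parameters are [11, 2, 10]_13; such a code would be MDS (meets Singleton bound).


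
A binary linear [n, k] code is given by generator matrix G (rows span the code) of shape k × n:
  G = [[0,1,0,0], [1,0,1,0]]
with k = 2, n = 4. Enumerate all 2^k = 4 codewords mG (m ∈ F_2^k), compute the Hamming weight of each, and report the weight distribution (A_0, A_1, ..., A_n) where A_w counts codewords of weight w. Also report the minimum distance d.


Weight distribution: A_0 = 1, A_1 = 1, A_2 = 1, A_3 = 1. Minimum distance d = 1.

Enumerate all 2^2 = 4 messages m ∈ F_2^2.
For each, compute codeword c = mG in F_2^4, then tally its weight.
  m = 00 → c = 0000, weight = 0.
  m = 10 → c = 0100, weight = 1.
  m = 01 → c = 1010, weight = 2.
  m = 11 → c = 1110, weight = 3.
Tally weights:
  weight 0: 1 codewords.
  weight 1: 1 codewords.
  weight 2: 1 codewords.
  weight 3: 1 codewords.
Minimum distance d = smallest w > 0 with A_w > 0 = 1.
Sanity: Σ A_w = 4 = 2^2 = 4 ✓.


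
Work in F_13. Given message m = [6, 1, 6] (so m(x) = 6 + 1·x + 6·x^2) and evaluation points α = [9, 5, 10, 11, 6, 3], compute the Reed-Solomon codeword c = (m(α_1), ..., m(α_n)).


c = [7, 5, 5, 2, 7, 11]

Message polynomial: m(x) = 6 + 1·x + 6·x^2 (mod 13).
For each evaluation point α_i, compute m(α_i) mod 13:
  α_1 = 9: Horner steps 6 → 3 → 7, so m(9) = 7.
  α_2 = 5: Horner steps 6 → 5 → 5, so m(5) = 5.
  α_3 = 10: Horner steps 6 → 9 → 5, so m(10) = 5.
  α_4 = 11: Horner steps 6 → 2 → 2, so m(11) = 2.
  α_5 = 6: Horner steps 6 → 11 → 7, so m(6) = 7.
  α_6 = 3: Horner steps 6 → 6 → 11, so m(3) = 11.
Codeword c = [7, 5, 5, 2, 7, 11] ∈ F_13^6.


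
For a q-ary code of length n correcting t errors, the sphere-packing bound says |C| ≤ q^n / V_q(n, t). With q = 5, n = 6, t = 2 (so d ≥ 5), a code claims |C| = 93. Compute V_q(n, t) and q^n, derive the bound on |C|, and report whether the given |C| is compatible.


V_q(n, t) = 265, q^n = 15625, Hamming bound = 58, |C| = 93 > bound (violated).

Step 1: Compute V_q(n, t) = Σ_{j=0}^2 C(n, j) (q−1)^j.
  j = 0: C(6,0)·(4)^0 = 1·1 = 1.
  j = 1: C(6,1)·(4)^1 = 6·4 = 24.
  j = 2: C(6,2)·(4)^2 = 15·16 = 240.
  V_q(n, t) = 1 + 24 + 240 = 265.
Step 2: q^n = 5^6 = 15625.
Step 3: Hamming bound ⌊q^n / V_q(n,t)⌋ = ⌊15625/265⌋ = 58.
Step 4: Compare |C| = 93 to 58: violated.
The claimed |C| lies above the Hamming bound, so no 5-ary code of length 6 with d ≥ 5 can have 93 codewords.


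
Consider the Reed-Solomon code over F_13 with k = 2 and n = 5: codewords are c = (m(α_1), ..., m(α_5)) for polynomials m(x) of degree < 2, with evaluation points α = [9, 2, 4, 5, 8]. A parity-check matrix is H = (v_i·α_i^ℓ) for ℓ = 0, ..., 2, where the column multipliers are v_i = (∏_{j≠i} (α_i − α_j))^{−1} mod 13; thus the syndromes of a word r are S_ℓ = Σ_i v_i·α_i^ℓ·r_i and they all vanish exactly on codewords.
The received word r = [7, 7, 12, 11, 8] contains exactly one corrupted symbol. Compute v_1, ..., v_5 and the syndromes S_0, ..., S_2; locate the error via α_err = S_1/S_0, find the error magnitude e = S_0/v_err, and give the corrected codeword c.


S = (9, 5, 10), error at position 2, error magnitude e = 6, c = [7, 1, 12, 11, 8].

Step 1: column multipliers v_i = (∏_{j≠i}(α_i − α_j))^{−1} mod 13.
  i = 1 (α = 9): (9−2)(9−4)(9−5)(9−8) = 7·5·4·1 = 140 ≡ 10, so v_1 = 10^{−1} = 4 (mod 13).
  i = 2 (α = 2): (2−9)(2−4)(2−5)(2−8) = (−7)·(−2)·(−3)·(−6) = 252 ≡ 5, so v_2 = 5^{−1} = 8 (mod 13).
  i = 3 (α = 4): (4−9)(4−2)(4−5)(4−8) = (−5)·2·(−1)·(−4) = −40 ≡ 12, so v_3 = 12^{−1} = 12 (mod 13).
  i = 4 (α = 5): (5−9)(5−2)(5−4)(5−8) = (−4)·3·1·(−3) = 36 ≡ 10, so v_4 = 10^{−1} = 4 (mod 13).
  i = 5 (α = 8): (8−9)(8−2)(8−4)(8−5) = (−1)·6·4·3 = −72 ≡ 6, so v_5 = 6^{−1} = 11 (mod 13).
  v = [4, 8, 12, 4, 11].
Step 2: syndromes of r = [7, 7, 12, 11, 8] (all sums mod 13).
  S_0 = Σ v_i r_i = 4·7 + 8·7 + 12·12 + 4·11 + 11·8 = 360 ≡ 9.
  S_1 = Σ v_i α_i r_i = 4·9·7 + 8·2·7 + 12·4·12 + 4·5·11 + 11·8·8 = 1864 ≡ 5.
  α_i^2 mod 13 = [3, 4, 3, 12, 12].
  S_2 = Σ v_i α_i^2 r_i = 4·3·7 + 8·4·7 + 12·3·12 + 4·12·11 + 11·12·8 = 2324 ≡ 10.
  S = (9, 5, 10) ≠ 0, so r is not a codeword (an error is present).
Step 3: locate the error. For a single error e at position i, S_ℓ = v_i·e·α_i^ℓ, so α_err = S_1/S_0.
  S_0^{−1} = 9^{−1} = 3 (mod 13), so α_err = 5·3 = 15 ≡ 2 = α_2. Error position i = 2.
  Consistency check: S_2/S_1 = 10·8 = 80 ≡ 2 = α_err ✓ (single-error assumption holds).
Step 4: error magnitude e = S_0/v_2 = S_0·∏_{j≠2}(α_2 − α_j) = 9·5 = 45 ≡ 6 (mod 13).
Step 5: correct position 2: c_2 = r_2 − e = 7 − 6 ≡ 1 (mod 13). Hence c = [7, 1, 12, 11, 8].
  Check: interpolating c through the α_i gives m(x) = 3 + 12·x (degree < 2) with m(α_i) = c_i for every i, so c is indeed a codeword.


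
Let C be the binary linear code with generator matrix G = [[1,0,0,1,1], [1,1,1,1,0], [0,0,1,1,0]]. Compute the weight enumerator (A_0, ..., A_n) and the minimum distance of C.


Weight distribution: A_0 = 1, A_2 = 2, A_3 = 4, A_4 = 1. Minimum distance d = 2.

Enumerate all 2^3 = 8 messages m ∈ F_2^3.
For each, compute codeword c = mG in F_2^5, then tally its weight.
  m = 000 → c = 00000, weight = 0.
  m = 100 → c = 10011, weight = 3.
  m = 010 → c = 11110, weight = 4.
  m = 110 → c = 01101, weight = 3.
  m = 001 → c = 00110, weight = 2.
  m = 101 → c = 10101, weight = 3.
  m = 011 → c = 11000, weight = 2.
  m = 111 → c = 01011, weight = 3.
Tally weights:
  weight 0: 1 codewords.
  weight 2: 2 codewords.
  weight 3: 4 codewords.
  weight 4: 1 codewords.
Minimum distance d = smallest w > 0 with A_w > 0 = 2.
Sanity: Σ A_w = 8 = 2^3 = 8 ✓.


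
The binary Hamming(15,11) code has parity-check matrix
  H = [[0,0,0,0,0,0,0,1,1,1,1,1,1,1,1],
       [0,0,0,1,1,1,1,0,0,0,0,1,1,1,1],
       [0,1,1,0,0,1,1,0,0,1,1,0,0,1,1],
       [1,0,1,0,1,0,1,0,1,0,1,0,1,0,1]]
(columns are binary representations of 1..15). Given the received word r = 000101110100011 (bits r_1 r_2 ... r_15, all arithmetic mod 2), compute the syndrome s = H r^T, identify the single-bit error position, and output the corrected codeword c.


s = (0, 1, 1, 0)^T, error position = 6, corrected codeword c = 000100110100011

Compute s = H r^T mod 2 one row at a time:
  s_1 = 1 + 0 + 1 + 0 + 0 + 0 + 1 + 1 = 4 ≡ 0 (mod 2).
  s_2 = 1 + 0 + 1 + 1 + 0 + 0 + 1 + 1 = 5 ≡ 1 (mod 2).
  s_3 = 0 + 0 + 1 + 1 + 1 + 0 + 1 + 1 = 5 ≡ 1 (mod 2).
  s_4 = 0 + 0 + 0 + 1 + 0 + 0 + 0 + 1 = 2 ≡ 0 (mod 2).
s = (0, 1, 1, 0)^T — this equals column 6 of H (binary 0110), so error is at position 6.
Correct: flip bit 6 of r = 000101110100011 to get c = 000100110100011.


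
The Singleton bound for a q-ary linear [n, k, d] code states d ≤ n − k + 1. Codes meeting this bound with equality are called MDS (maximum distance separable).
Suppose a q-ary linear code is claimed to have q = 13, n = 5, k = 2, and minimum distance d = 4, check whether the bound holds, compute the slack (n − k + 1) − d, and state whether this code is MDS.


Singleton RHS = n − k + 1 = 4, slack = 0, bound satisfied, MDS.

Singleton bound: d ≤ n − k + 1.
Here n = 5, k = 2, so n − k + 1 = 4.
Given d = 4, check d ≤ 4: YES.
Slack = (n − k + 1) − d = 0.
The code is MDS (slack = 0).
Description: the claimed parameters are [5, 2, 4]_13; such a code would be MDS (meets Singleton bound).


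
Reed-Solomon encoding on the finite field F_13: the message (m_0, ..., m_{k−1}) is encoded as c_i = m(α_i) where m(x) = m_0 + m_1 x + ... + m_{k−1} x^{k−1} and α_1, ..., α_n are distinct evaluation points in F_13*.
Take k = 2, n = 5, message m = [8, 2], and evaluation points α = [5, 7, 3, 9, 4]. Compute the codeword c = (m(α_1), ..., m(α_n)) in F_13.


c = [5, 9, 1, 0, 3]

Message polynomial: m(x) = 8 + 2·x (mod 13).
For each evaluation point α_i, compute m(α_i) mod 13:
  α_1 = 5: Horner steps 2 → 5, so m(5) = 5.
  α_2 = 7: Horner steps 2 → 9, so m(7) = 9.
  α_3 = 3: Horner steps 2 → 1, so m(3) = 1.
  α_4 = 9: Horner steps 2 → 0, so m(9) = 0.
  α_5 = 4: Horner steps 2 → 3, so m(4) = 3.
Codeword c = [5, 9, 1, 0, 3] ∈ F_13^5.


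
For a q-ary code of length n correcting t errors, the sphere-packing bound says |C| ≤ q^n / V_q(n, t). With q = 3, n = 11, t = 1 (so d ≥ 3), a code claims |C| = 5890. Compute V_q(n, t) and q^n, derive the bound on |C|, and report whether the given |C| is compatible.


V_q(n, t) = 23, q^n = 177147, Hamming bound = 7702, |C| = 5890 ≤ bound (satisfied).

Step 1: Compute V_q(n, t) = Σ_{j=0}^1 C(n, j) (q−1)^j.
  j = 0: C(11,0)·(2)^0 = 1·1 = 1.
  j = 1: C(11,1)·(2)^1 = 11·2 = 22.
  V_q(n, t) = 1 + 22 = 23.
Step 2: q^n = 3^11 = 177147.
Step 3: Hamming bound ⌊q^n / V_q(n,t)⌋ = ⌊177147/23⌋ = 7702.
Step 4: Compare |C| = 5890 to 7702: satisfied.
The claimed |C| lies below the Hamming bound.


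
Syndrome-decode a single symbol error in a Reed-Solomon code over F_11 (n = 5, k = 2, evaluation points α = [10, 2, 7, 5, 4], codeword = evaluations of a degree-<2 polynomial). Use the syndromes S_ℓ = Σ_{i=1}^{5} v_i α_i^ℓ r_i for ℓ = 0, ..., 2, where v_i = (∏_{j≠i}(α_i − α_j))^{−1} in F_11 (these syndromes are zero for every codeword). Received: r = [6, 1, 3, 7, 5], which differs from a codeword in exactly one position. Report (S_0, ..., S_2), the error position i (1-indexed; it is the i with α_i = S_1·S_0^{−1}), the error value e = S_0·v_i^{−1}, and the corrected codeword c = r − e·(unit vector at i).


S = (4, 6, 9), error at position 3, error magnitude e = 3, c = [6, 1, 0, 7, 5].

Step 1: column multipliers v_i = (∏_{j≠i}(α_i − α_j))^{−1} mod 11.
  i = 1 (α = 10): (10−2)(10−7)(10−5)(10−4) = 8·3·5·6 = 720 ≡ 5, so v_1 = 5^{−1} = 9 (mod 11).
  i = 2 (α = 2): (2−10)(2−7)(2−5)(2−4) = (−8)·(−5)·(−3)·(−2) = 240 ≡ 9, so v_2 = 9^{−1} = 5 (mod 11).
  i = 3 (α = 7): (7−10)(7−2)(7−5)(7−4) = (−3)·5·2·3 = −90 ≡ 9, so v_3 = 9^{−1} = 5 (mod 11).
  i = 4 (α = 5): (5−10)(5−2)(5−7)(5−4) = (−5)·3·(−2)·1 = 30 ≡ 8, so v_4 = 8^{−1} = 7 (mod 11).
  i = 5 (α = 4): (4−10)(4−2)(4−7)(4−5) = (−6)·2·(−3)·(−1) = −36 ≡ 8, so v_5 = 8^{−1} = 7 (mod 11).
  v = [9, 5, 5, 7, 7].
Step 2: syndromes of r = [6, 1, 3, 7, 5] (all sums mod 11).
  S_0 = Σ v_i r_i = 9·6 + 5·1 + 5·3 + 7·7 + 7·5 = 158 ≡ 4.
  S_1 = Σ v_i α_i r_i = 9·10·6 + 5·2·1 + 5·7·3 + 7·5·7 + 7·4·5 = 1040 ≡ 6.
  α_i^2 mod 11 = [1, 4, 5, 3, 5].
  S_2 = Σ v_i α_i^2 r_i = 9·1·6 + 5·4·1 + 5·5·3 + 7·3·7 + 7·5·5 = 471 ≡ 9.
  S = (4, 6, 9) ≠ 0, so r is not a codeword (an error is present).
Step 3: locate the error. For a single error e at position i, S_ℓ = v_i·e·α_i^ℓ, so α_err = S_1/S_0.
  S_0^{−1} = 4^{−1} = 3 (mod 11), so α_err = 6·3 = 18 ≡ 7 = α_3. Error position i = 3.
  Consistency check: S_2/S_1 = 9·2 = 18 ≡ 7 = α_err ✓ (single-error assumption holds).
Step 4: error magnitude e = S_0/v_3 = S_0·∏_{j≠3}(α_3 − α_j) = 4·9 = 36 ≡ 3 (mod 11).
Step 5: correct position 3: c_3 = r_3 − e = 3 − 3 ≡ 0 (mod 11). Hence c = [6, 1, 0, 7, 5].
  Check: interpolating c through the α_i gives m(x) = 8 + 2·x (degree < 2) with m(α_i) = c_i for every i, so c is indeed a codeword.


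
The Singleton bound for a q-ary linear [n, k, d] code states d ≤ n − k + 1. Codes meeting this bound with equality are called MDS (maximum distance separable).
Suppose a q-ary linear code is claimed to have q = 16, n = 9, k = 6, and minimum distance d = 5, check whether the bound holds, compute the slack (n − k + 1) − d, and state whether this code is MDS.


Singleton RHS = n − k + 1 = 4, slack = -1, bound violated (no such code; not MDS).

Singleton bound: d ≤ n − k + 1.
Here n = 9, k = 6, so n − k + 1 = 4.
Given d = 5, check d ≤ 4: NO.
Slack = (n − k + 1) − d = -1.
The slack is negative: d = 5 exceeds n − k + 1 = 4 by 1, so the Singleton bound is violated and no linear [9, 6, 5]_16 code can exist. In particular it is not MDS (MDS requires d = n − k + 1 exactly).
Description: the claimed parameters are [9, 6, 5]_16; such a code would be impossible (violates the Singleton bound).


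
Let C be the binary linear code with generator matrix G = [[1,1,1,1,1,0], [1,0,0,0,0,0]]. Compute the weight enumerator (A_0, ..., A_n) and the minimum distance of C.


Weight distribution: A_0 = 1, A_1 = 1, A_4 = 1, A_5 = 1. Minimum distance d = 1.

Enumerate all 2^2 = 4 messages m ∈ F_2^2.
For each, compute codeword c = mG in F_2^6, then tally its weight.
  m = 00 → c = 000000, weight = 0.
  m = 10 → c = 111110, weight = 5.
  m = 01 → c = 100000, weight = 1.
  m = 11 → c = 011110, weight = 4.
Tally weights:
  weight 0: 1 codewords.
  weight 1: 1 codewords.
  weight 4: 1 codewords.
  weight 5: 1 codewords.
Minimum distance d = smallest w > 0 with A_w > 0 = 1.
Sanity: Σ A_w = 4 = 2^2 = 4 ✓.


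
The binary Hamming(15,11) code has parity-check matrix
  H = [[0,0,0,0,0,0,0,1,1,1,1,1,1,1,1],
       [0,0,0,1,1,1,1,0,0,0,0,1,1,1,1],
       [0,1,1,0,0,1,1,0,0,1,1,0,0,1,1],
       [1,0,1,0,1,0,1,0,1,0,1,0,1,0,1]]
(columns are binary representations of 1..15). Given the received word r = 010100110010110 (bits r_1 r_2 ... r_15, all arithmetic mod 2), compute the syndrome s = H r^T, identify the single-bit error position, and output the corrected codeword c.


s = (0, 0, 0, 1)^T, error position = 1, corrected codeword c = 110100110010110

Compute s = H r^T mod 2 one row at a time:
  s_1 = 1 + 0 + 0 + 1 + 0 + 1 + 1 + 0 = 4 ≡ 0 (mod 2).
  s_2 = 1 + 0 + 0 + 1 + 0 + 1 + 1 + 0 = 4 ≡ 0 (mod 2).
  s_3 = 1 + 0 + 0 + 1 + 0 + 1 + 1 + 0 = 4 ≡ 0 (mod 2).
  s_4 = 0 + 0 + 0 + 1 + 0 + 1 + 1 + 0 = 3 ≡ 1 (mod 2).
s = (0, 0, 0, 1)^T — this equals column 1 of H (binary 0001), so error is at position 1.
Correct: flip bit 1 of r = 010100110010110 to get c = 110100110010110.


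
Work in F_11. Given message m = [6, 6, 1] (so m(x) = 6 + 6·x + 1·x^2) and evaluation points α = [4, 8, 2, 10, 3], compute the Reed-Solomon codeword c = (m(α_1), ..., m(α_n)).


c = [2, 8, 0, 1, 0]

Message polynomial: m(x) = 6 + 6·x + 1·x^2 (mod 11).
For each evaluation point α_i, compute m(α_i) mod 11:
  α_1 = 4: Horner steps 1 → 10 → 2, so m(4) = 2.
  α_2 = 8: Horner steps 1 → 3 → 8, so m(8) = 8.
  α_3 = 2: Horner steps 1 → 8 → 0, so m(2) = 0.
  α_4 = 10: Horner steps 1 → 5 → 1, so m(10) = 1.
  α_5 = 3: Horner steps 1 → 9 → 0, so m(3) = 0.
Codeword c = [2, 8, 0, 1, 0] ∈ F_11^5.


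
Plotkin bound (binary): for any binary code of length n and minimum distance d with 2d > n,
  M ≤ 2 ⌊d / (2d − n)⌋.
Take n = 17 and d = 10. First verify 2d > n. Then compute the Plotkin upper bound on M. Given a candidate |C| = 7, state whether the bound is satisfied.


Plotkin bound M ≤ 6; given |C| = 7 > bound (violated).

Check applicability: 2d = 20, n = 17.
2d − n = 3 > 0, so Plotkin applies.
Compute d/(2d−n) = 10/3 ≈ 3.3333.
⌊d/(2d−n)⌋ = 3.
Plotkin bound: M ≤ 2·3 = 6.
Given |C| = 7, check: VIOLATED.
This |C| is above the Plotkin bound, so no binary code with n = 17, d = 10 and 7 codewords exists.


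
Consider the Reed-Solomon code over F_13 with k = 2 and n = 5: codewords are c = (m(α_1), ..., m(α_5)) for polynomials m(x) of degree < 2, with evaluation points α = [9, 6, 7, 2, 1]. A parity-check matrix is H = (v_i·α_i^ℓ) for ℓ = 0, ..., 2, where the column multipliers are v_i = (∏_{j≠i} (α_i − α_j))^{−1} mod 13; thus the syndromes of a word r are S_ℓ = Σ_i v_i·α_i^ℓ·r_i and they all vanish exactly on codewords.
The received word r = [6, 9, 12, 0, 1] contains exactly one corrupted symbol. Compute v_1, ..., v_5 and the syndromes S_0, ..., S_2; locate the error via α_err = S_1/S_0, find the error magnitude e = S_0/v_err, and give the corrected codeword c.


S = (6, 3, 8), error at position 3, error magnitude e = 4, c = [6, 9, 8, 0, 1].

Step 1: column multipliers v_i = (∏_{j≠i}(α_i − α_j))^{−1} mod 13.
  i = 1 (α = 9): (9−6)(9−7)(9−2)(9−1) = 3·2·7·8 = 336 ≡ 11, so v_1 = 11^{−1} = 6 (mod 13).
  i = 2 (α = 6): (6−9)(6−7)(6−2)(6−1) = (−3)·(−1)·4·5 = 60 ≡ 8, so v_2 = 8^{−1} = 5 (mod 13).
  i = 3 (α = 7): (7−9)(7−6)(7−2)(7−1) = (−2)·1·5·6 = −60 ≡ 5, so v_3 = 5^{−1} = 8 (mod 13).
  i = 4 (α = 2): (2−9)(2−6)(2−7)(2−1) = (−7)·(−4)·(−5)·1 = −140 ≡ 3, so v_4 = 3^{−1} = 9 (mod 13).
  i = 5 (α = 1): (1−9)(1−6)(1−7)(1−2) = (−8)·(−5)·(−6)·(−1) = 240 ≡ 6, so v_5 = 6^{−1} = 11 (mod 13).
  v = [6, 5, 8, 9, 11].
Step 2: syndromes of r = [6, 9, 12, 0, 1] (all sums mod 13).
  S_0 = Σ v_i r_i = 6·6 + 5·9 + 8·12 + 9·0 + 11·1 = 188 ≡ 6.
  S_1 = Σ v_i α_i r_i = 6·9·6 + 5·6·9 + 8·7·12 + 9·2·0 + 11·1·1 = 1277 ≡ 3.
  α_i^2 mod 13 = [3, 10, 10, 4, 1].
  S_2 = Σ v_i α_i^2 r_i = 6·3·6 + 5·10·9 + 8·10·12 + 9·4·0 + 11·1·1 = 1529 ≡ 8.
  S = (6, 3, 8) ≠ 0, so r is not a codeword (an error is present).
Step 3: locate the error. For a single error e at position i, S_ℓ = v_i·e·α_i^ℓ, so α_err = S_1/S_0.
  S_0^{−1} = 6^{−1} = 11 (mod 13), so α_err = 3·11 = 33 ≡ 7 = α_3. Error position i = 3.
  Consistency check: S_2/S_1 = 8·9 = 72 ≡ 7 = α_err ✓ (single-error assumption holds).
Step 4: error magnitude e = S_0/v_3 = S_0·∏_{j≠3}(α_3 − α_j) = 6·5 = 30 ≡ 4 (mod 13).
Step 5: correct position 3: c_3 = r_3 − e = 12 − 4 ≡ 8 (mod 13). Hence c = [6, 9, 8, 0, 1].
  Check: interpolating c through the α_i gives m(x) = 2 + 12·x (degree < 2) with m(α_i) = c_i for every i, so c is indeed a codeword.


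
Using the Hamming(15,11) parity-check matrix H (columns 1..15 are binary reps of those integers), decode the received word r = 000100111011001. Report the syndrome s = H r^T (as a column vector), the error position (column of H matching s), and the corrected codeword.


s = (1, 0, 1, 0)^T, error position = 10, corrected codeword c = 000100111111001

Compute s = H r^T mod 2 one row at a time:
  s_1 = 1 + 1 + 0 + 1 + 1 + 0 + 0 + 1 = 5 ≡ 1 (mod 2).
  s_2 = 1 + 0 + 0 + 1 + 1 + 0 + 0 + 1 = 4 ≡ 0 (mod 2).
  s_3 = 0 + 0 + 0 + 1 + 0 + 1 + 0 + 1 = 3 ≡ 1 (mod 2).
  s_4 = 0 + 0 + 0 + 1 + 1 + 1 + 0 + 1 = 4 ≡ 0 (mod 2).
s = (1, 0, 1, 0)^T — this equals column 10 of H (binary 1010), so error is at position 10.
Correct: flip bit 10 of r = 000100111011001 to get c = 000100111111001.


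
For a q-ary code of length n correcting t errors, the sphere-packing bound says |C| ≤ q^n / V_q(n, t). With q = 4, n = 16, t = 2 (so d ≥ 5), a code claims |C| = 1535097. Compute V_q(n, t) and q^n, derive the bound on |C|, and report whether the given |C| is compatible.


V_q(n, t) = 1129, q^n = 4294967296, Hamming bound = 3804222, |C| = 1535097 ≤ bound (satisfied).

Step 1: Compute V_q(n, t) = Σ_{j=0}^2 C(n, j) (q−1)^j.
  j = 0: C(16,0)·(3)^0 = 1·1 = 1.
  j = 1: C(16,1)·(3)^1 = 16·3 = 48.
  j = 2: C(16,2)·(3)^2 = 120·9 = 1080.
  V_q(n, t) = 1 + 48 + 1080 = 1129.
Step 2: q^n = 4^16 = 4294967296.
Step 3: Hamming bound ⌊q^n / V_q(n,t)⌋ = ⌊4294967296/1129⌋ = 3804222.
Step 4: Compare |C| = 1535097 to 3804222: satisfied.
The claimed |C| lies below the Hamming bound.


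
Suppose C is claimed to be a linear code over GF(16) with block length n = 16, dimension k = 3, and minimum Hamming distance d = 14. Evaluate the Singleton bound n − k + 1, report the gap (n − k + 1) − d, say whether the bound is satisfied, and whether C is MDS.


Singleton RHS = n − k + 1 = 14, slack = 0, bound satisfied, MDS.

Singleton bound: d ≤ n − k + 1.
Here n = 16, k = 3, so n − k + 1 = 14.
Given d = 14, check d ≤ 14: YES.
Slack = (n − k + 1) − d = 0.
The code is MDS (slack = 0).
Description: the claimed parameters are [16, 3, 14]_16; such a code would be MDS (meets Singleton bound).


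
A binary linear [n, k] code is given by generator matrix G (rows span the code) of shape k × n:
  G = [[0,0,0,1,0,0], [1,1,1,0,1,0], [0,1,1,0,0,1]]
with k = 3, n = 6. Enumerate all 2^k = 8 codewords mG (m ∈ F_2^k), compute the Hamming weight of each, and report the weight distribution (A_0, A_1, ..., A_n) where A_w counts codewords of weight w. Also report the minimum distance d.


Weight distribution: A_0 = 1, A_1 = 1, A_3 = 2, A_4 = 3, A_5 = 1. Minimum distance d = 1.

Enumerate all 2^3 = 8 messages m ∈ F_2^3.
For each, compute codeword c = mG in F_2^6, then tally its weight.
  m = 000 → c = 000000, weight = 0.
  m = 100 → c = 000100, weight = 1.
  m = 010 → c = 111010, weight = 4.
  m = 110 → c = 111110, weight = 5.
  m = 001 → c = 011001, weight = 3.
  m = 101 → c = 011101, weight = 4.
  m = 011 → c = 100011, weight = 3.
  m = 111 → c = 100111, weight = 4.
Tally weights:
  weight 0: 1 codewords.
  weight 1: 1 codewords.
  weight 3: 2 codewords.
  weight 4: 3 codewords.
  weight 5: 1 codewords.
Minimum distance d = smallest w > 0 with A_w > 0 = 1.
Sanity: Σ A_w = 8 = 2^3 = 8 ✓.


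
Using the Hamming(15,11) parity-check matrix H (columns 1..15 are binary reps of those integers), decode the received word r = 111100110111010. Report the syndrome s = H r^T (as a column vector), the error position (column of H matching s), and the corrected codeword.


s = (1, 0, 0, 0)^T, error position = 8, corrected codeword c = 111100100111010

Compute s = H r^T mod 2 one row at a time:
  s_1 = 1 + 0 + 1 + 1 + 1 + 0 + 1 + 0 = 5 ≡ 1 (mod 2).
  s_2 = 1 + 0 + 0 + 1 + 1 + 0 + 1 + 0 = 4 ≡ 0 (mod 2).
  s_3 = 1 + 1 + 0 + 1 + 1 + 1 + 1 + 0 = 6 ≡ 0 (mod 2).
  s_4 = 1 + 1 + 0 + 1 + 0 + 1 + 0 + 0 = 4 ≡ 0 (mod 2).
s = (1, 0, 0, 0)^T — this equals column 8 of H (binary 1000), so error is at position 8.
Correct: flip bit 8 of r = 111100110111010 to get c = 111100100111010.


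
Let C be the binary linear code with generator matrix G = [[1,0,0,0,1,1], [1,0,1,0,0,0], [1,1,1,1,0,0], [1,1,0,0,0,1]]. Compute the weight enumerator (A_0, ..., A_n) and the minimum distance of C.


Weight distribution: A_0 = 1, A_2 = 4, A_3 = 6, A_4 = 3, A_5 = 2. Minimum distance d = 2.

Enumerate all 2^4 = 16 messages m ∈ F_2^4.
For each, compute codeword c = mG in F_2^6, then tally its weight.
  m = 0000 → c = 000000, weight = 0.
  m = 1000 → c = 100011, weight = 3.
  m = 0100 → c = 101000, weight = 2.
  m = 1100 → c = 001011, weight = 3.
  m = 0010 → c = 111100, weight = 4.
  m = 1010 → c = 011111, weight = 5.
  m = 0110 → c = 010100, weight = 2.
  m = 1110 → c = 110111, weight = 5.
  m = 0001 → c = 110001, weight = 3.
  m = 1001 → c = 010010, weight = 2.
  m = 0101 → c = 011001, weight = 3.
  m = 1101 → c = 111010, weight = 4.
  m = 0011 → c = 001101, weight = 3.
  m = 1011 → c = 101110, weight = 4.
  m = 0111 → c = 100101, weight = 3.
  m = 1111 → c = 000110, weight = 2.
Tally weights:
  weight 0: 1 codewords.
  weight 2: 4 codewords.
  weight 3: 6 codewords.
  weight 4: 3 codewords.
  weight 5: 2 codewords.
Minimum distance d = smallest w > 0 with A_w > 0 = 2.
Sanity: Σ A_w = 16 = 2^4 = 16 ✓.


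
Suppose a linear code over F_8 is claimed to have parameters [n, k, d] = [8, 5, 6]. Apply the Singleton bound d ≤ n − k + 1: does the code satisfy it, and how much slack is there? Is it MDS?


Singleton RHS = n − k + 1 = 4, slack = -2, bound violated (no such code; not MDS).

Singleton bound: d ≤ n − k + 1.
Here n = 8, k = 5, so n − k + 1 = 4.
Given d = 6, check d ≤ 4: NO.
Slack = (n − k + 1) − d = -2.
The slack is negative: d = 6 exceeds n − k + 1 = 4 by 2, so the Singleton bound is violated and no linear [8, 5, 6]_8 code can exist. In particular it is not MDS (MDS requires d = n − k + 1 exactly).
Description: the claimed parameters are [8, 5, 6]_8; such a code would be impossible (violates the Singleton bound).


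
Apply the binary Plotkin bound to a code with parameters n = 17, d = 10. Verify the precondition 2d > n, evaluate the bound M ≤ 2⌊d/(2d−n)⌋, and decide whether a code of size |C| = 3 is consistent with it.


Plotkin bound M ≤ 6; given |C| = 3 ≤ bound (satisfied).

Check applicability: 2d = 20, n = 17.
2d − n = 3 > 0, so Plotkin applies.
Compute d/(2d−n) = 10/3 ≈ 3.3333.
⌊d/(2d−n)⌋ = 3.
Plotkin bound: M ≤ 2·3 = 6.
Given |C| = 3, check: satisfied.
This |C| is below the Plotkin bound.


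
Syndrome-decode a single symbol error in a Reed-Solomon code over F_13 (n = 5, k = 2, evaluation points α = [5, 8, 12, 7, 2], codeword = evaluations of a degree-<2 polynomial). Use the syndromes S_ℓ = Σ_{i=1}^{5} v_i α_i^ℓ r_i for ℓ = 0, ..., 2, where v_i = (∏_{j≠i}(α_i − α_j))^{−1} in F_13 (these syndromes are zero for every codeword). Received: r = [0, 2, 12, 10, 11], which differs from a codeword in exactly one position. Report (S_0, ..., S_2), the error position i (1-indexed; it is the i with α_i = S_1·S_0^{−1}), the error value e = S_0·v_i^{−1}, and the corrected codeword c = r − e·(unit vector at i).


S = (9, 4, 9), error at position 3, error magnitude e = 3, c = [0, 2, 9, 10, 11].

Step 1: column multipliers v_i = (∏_{j≠i}(α_i − α_j))^{−1} mod 13.
  i = 1 (α = 5): (5−8)(5−12)(5−7)(5−2) = (−3)·(−7)·(−2)·3 = −126 ≡ 4, so v_1 = 4^{−1} = 10 (mod 13).
  i = 2 (α = 8): (8−5)(8−12)(8−7)(8−2) = 3·(−4)·1·6 = −72 ≡ 6, so v_2 = 6^{−1} = 11 (mod 13).
  i = 3 (α = 12): (12−5)(12−8)(12−7)(12−2) = 7·4·5·10 = 1400 ≡ 9, so v_3 = 9^{−1} = 3 (mod 13).
  i = 4 (α = 7): (7−5)(7−8)(7−12)(7−2) = 2·(−1)·(−5)·5 = 50 ≡ 11, so v_4 = 11^{−1} = 6 (mod 13).
  i = 5 (α = 2): (2−5)(2−8)(2−12)(2−7) = (−3)·(−6)·(−10)·(−5) = 900 ≡ 3, so v_5 = 3^{−1} = 9 (mod 13).
  v = [10, 11, 3, 6, 9].
Step 2: syndromes of r = [0, 2, 12, 10, 11] (all sums mod 13).
  S_0 = Σ v_i r_i = 10·0 + 11·2 + 3·12 + 6·10 + 9·11 = 217 ≡ 9.
  S_1 = Σ v_i α_i r_i = 10·5·0 + 11·8·2 + 3·12·12 + 6·7·10 + 9·2·11 = 1226 ≡ 4.
  α_i^2 mod 13 = [12, 12, 1, 10, 4].
  S_2 = Σ v_i α_i^2 r_i = 10·12·0 + 11·12·2 + 3·1·12 + 6·10·10 + 9·4·11 = 1296 ≡ 9.
  S = (9, 4, 9) ≠ 0, so r is not a codeword (an error is present).
Step 3: locate the error. For a single error e at position i, S_ℓ = v_i·e·α_i^ℓ, so α_err = S_1/S_0.
  S_0^{−1} = 9^{−1} = 3 (mod 13), so α_err = 4·3 = 12 ≡ 12 = α_3. Error position i = 3.
  Consistency check: S_2/S_1 = 9·10 = 90 ≡ 12 = α_err ✓ (single-error assumption holds).
Step 4: error magnitude e = S_0/v_3 = S_0·∏_{j≠3}(α_3 − α_j) = 9·9 = 81 ≡ 3 (mod 13).
Step 5: correct position 3: c_3 = r_3 − e = 12 − 3 ≡ 9 (mod 13). Hence c = [0, 2, 9, 10, 11].
  Check: interpolating c through the α_i gives m(x) = 1 + 5·x (degree < 2) with m(α_i) = c_i for every i, so c is indeed a codeword.


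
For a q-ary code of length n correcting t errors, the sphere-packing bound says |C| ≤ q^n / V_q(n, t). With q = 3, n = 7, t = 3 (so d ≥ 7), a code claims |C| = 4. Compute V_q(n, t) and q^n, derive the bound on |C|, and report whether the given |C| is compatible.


V_q(n, t) = 379, q^n = 2187, Hamming bound = 5, |C| = 4 ≤ bound (satisfied).

Step 1: Compute V_q(n, t) = Σ_{j=0}^3 C(n, j) (q−1)^j.
  j = 0: C(7,0)·(2)^0 = 1·1 = 1.
  j = 1: C(7,1)·(2)^1 = 7·2 = 14.
  j = 2: C(7,2)·(2)^2 = 21·4 = 84.
  j = 3: C(7,3)·(2)^3 = 35·8 = 280.
  V_q(n, t) = 1 + 14 + 84 + 280 = 379.
Step 2: q^n = 3^7 = 2187.
Step 3: Hamming bound ⌊q^n / V_q(n,t)⌋ = ⌊2187/379⌋ = 5.
Step 4: Compare |C| = 4 to 5: satisfied.
The claimed |C| lies below the Hamming bound.


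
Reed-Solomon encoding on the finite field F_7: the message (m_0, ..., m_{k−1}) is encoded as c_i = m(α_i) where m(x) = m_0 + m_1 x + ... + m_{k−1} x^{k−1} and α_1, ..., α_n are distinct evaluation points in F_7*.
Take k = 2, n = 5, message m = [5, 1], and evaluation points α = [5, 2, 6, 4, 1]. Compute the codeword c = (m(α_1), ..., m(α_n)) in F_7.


c = [3, 0, 4, 2, 6]

Message polynomial: m(x) = 5 + 1·x (mod 7).
For each evaluation point α_i, compute m(α_i) mod 7:
  α_1 = 5: Horner steps 1 → 3, so m(5) = 3.
  α_2 = 2: Horner steps 1 → 0, so m(2) = 0.
  α_3 = 6: Horner steps 1 → 4, so m(6) = 4.
  α_4 = 4: Horner steps 1 → 2, so m(4) = 2.
  α_5 = 1: Horner steps 1 → 6, so m(1) = 6.
Codeword c = [3, 0, 4, 2, 6] ∈ F_7^5.
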